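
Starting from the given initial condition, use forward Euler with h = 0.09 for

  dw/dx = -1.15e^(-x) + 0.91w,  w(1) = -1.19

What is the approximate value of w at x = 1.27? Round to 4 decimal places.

Euler: w_{n+1} = w_n + h·f(x_n, w_n).
x=1.000000, w=-1.190000: f=-1.505961 → w ← -1.190000 + 0.09·(-1.505961) = -1.325537
x=1.090000, w=-1.325537: f=-1.592887 → w ← -1.325537 + 0.09·(-1.592887) = -1.468896
x=1.180000, w=-1.468896: f=-1.690066 → w ← -1.468896 + 0.09·(-1.690066) = -1.621002
w(1.27) ≈ -1.6210

-1.6210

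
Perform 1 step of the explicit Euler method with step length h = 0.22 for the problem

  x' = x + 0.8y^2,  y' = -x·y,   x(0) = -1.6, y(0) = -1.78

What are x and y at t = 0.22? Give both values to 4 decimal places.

-1.3944, -2.4066

Euler on (x,y): x_{n+1} = x_n + h·x', y_{n+1} = y_n + h·y'.
0.000000: (-1.600000, -1.780000); f=(0.934720, -2.848000) → (-1.394362, -2.406560)
(x(0.22), y(0.22)) ≈ (-1.3944, -2.4066)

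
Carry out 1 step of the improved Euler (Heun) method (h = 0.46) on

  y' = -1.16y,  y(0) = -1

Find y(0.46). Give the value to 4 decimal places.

-0.6088

Heun: k1 = f(s_n, y_n); k2 = f(s_n + h, y_n + h·k1); y_{n+1} = y_n + (h/2)·(k1 + k2).
s=0.000000, y=-1.000000:
  k1 = f(0.000000, -1.000000) = 1.160000
  k2 = f(0.460000, -0.466400) = 0.541024
  y ← -1.000000 + (0.46/2)·(1.160000 + 0.541024) = -0.608764
y(0.46) ≈ -0.6088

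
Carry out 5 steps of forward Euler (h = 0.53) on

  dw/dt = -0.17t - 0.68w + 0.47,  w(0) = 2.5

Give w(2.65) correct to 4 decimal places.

0.5506

Euler: w_{n+1} = w_n + h·f(t_n, w_n).
t=0.000000, w=2.500000: f=-1.230000 → w ← 2.500000 + 0.53·(-1.230000) = 1.848100
t=0.530000, w=1.848100: f=-0.876808 → w ← 1.848100 + 0.53·(-0.876808) = 1.383392
t=1.060000, w=1.383392: f=-0.650906 → w ← 1.383392 + 0.53·(-0.650906) = 1.038411
t=1.590000, w=1.038411: f=-0.506420 → w ← 1.038411 + 0.53·(-0.506420) = 0.770009
t=2.120000, w=0.770009: f=-0.414006 → w ← 0.770009 + 0.53·(-0.414006) = 0.550586
w(2.65) ≈ 0.5506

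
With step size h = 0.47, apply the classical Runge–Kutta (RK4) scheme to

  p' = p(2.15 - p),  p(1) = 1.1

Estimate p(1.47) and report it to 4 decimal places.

1.5952

RK4: k1 = f(s_n, p_n); k2 = f(s_n + h/2, p_n + (h/2)·k1); k3 = f(s_n + h/2, p_n + (h/2)·k2); k4 = f(s_n + h, p_n + h·k3); p_{n+1} = p_n + (h/6)·(k1 + 2k2 + 2k3 + k4).
s=1.000000, p=1.100000:
  k1 = f(1.000000, 1.100000) = 1.155000
  k2 = f(1.235000, 1.371425) = 1.067757
  k3 = f(1.235000, 1.350923) = 1.079492
  k4 = f(1.470000, 1.607361) = 0.872217
  p ← 1.100000 + (0.47/6)·(k1 + 2k2 + 2k3 + k4) = 1.595201
p(1.47) ≈ 1.5952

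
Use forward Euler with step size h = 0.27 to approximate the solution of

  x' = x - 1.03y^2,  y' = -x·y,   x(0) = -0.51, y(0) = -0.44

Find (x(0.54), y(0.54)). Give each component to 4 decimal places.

-0.9606, -0.5954

Euler on (x,y): x_{n+1} = x_n + h·x', y_{n+1} = y_n + h·y'.
0.000000: (-0.510000, -0.440000); f=(-0.709408, -0.224400) → (-0.701540, -0.500588)
0.270000: (-0.701540, -0.500588); f=(-0.959646, -0.351183) → (-0.960645, -0.595407)
(x(0.54), y(0.54)) ≈ (-0.9606, -0.5954)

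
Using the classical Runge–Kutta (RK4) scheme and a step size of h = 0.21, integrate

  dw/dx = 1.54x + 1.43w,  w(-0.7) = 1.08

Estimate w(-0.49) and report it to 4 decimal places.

1.2318

RK4: k1 = f(x_n, w_n); k2 = f(x_n + h/2, w_n + (h/2)·k1); k3 = f(x_n + h/2, w_n + (h/2)·k2); k4 = f(x_n + h, w_n + h·k3); w_{n+1} = w_n + (h/6)·(k1 + 2k2 + 2k3 + k4).
x=-0.700000, w=1.080000:
  k1 = f(-0.700000, 1.080000) = 0.466400
  k2 = f(-0.595000, 1.128972) = 0.698130
  k3 = f(-0.595000, 1.153304) = 0.732924
  k4 = f(-0.490000, 1.233914) = 1.009897
  w ← 1.080000 + (0.21/6)·(k1 + 2k2 + 2k3 + k4) = 1.231844
w(-0.49) ≈ 1.2318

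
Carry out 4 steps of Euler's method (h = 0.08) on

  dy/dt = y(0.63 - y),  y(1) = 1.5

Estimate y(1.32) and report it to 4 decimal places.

1.1785

Euler: y_{n+1} = y_n + h·f(t_n, y_n).
t=1.000000, y=1.500000: f=-1.305000 → y ← 1.500000 + 0.08·(-1.305000) = 1.395600
t=1.080000, y=1.395600: f=-1.068471 → y ← 1.395600 + 0.08·(-1.068471) = 1.310122
t=1.160000, y=1.310122: f=-0.891043 → y ← 1.310122 + 0.08·(-0.891043) = 1.238839
t=1.240000, y=1.238839: f=-0.754253 → y ← 1.238839 + 0.08·(-0.754253) = 1.178499
y(1.32) ≈ 1.1785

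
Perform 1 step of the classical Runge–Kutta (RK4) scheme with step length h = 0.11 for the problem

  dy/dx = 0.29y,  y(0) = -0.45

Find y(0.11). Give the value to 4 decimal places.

-0.4646

RK4: k1 = f(x_n, y_n); k2 = f(x_n + h/2, y_n + (h/2)·k1); k3 = f(x_n + h/2, y_n + (h/2)·k2); k4 = f(x_n + h, y_n + h·k3); y_{n+1} = y_n + (h/6)·(k1 + 2k2 + 2k3 + k4).
x=0.000000, y=-0.450000:
  k1 = f(0.000000, -0.450000) = -0.130500
  k2 = f(0.055000, -0.457178) = -0.132581
  k3 = f(0.055000, -0.457292) = -0.132615
  k4 = f(0.110000, -0.464588) = -0.134730
  y ← -0.450000 + (0.11/6)·(k1 + 2k2 + 2k3 + k4) = -0.464586
y(0.11) ≈ -0.4646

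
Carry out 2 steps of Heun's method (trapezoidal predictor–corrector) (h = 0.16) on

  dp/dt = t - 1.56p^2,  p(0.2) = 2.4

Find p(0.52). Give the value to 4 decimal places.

Heun: k1 = f(t_n, p_n); k2 = f(t_n + h, p_n + h·k1); p_{n+1} = p_n + (h/2)·(k1 + k2).
t=0.200000, p=2.400000:
  k1 = f(0.200000, 2.400000) = -8.785600
  k2 = f(0.360000, 0.994304) = -1.182279
  p ← 2.400000 + (0.16/2)·(-8.785600 + (-1.182279)) = 1.602570
t=0.360000, p=1.602570:
  k1 = f(0.360000, 1.602570) = -3.646438
  k2 = f(0.520000, 1.019140) = -1.100287
  p ← 1.602570 + (0.16/2)·(-3.646438 + (-1.100287)) = 1.222832
p(0.52) ≈ 1.2228

1.2228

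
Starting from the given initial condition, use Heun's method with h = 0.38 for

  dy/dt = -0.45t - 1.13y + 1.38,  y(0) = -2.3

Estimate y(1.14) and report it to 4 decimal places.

-0.0082

Heun: k1 = f(t_n, y_n); k2 = f(t_n + h, y_n + h·k1); y_{n+1} = y_n + (h/2)·(k1 + k2).
t=0.000000, y=-2.300000:
  k1 = f(0.000000, -2.300000) = 3.979000
  k2 = f(0.380000, -0.787980) = 2.099417
  y ← -2.300000 + (0.38/2)·(3.979000 + 2.099417) = -1.145101
t=0.380000, y=-1.145101:
  k1 = f(0.380000, -1.145101) = 2.502964
  k2 = f(0.760000, -0.193974) = 1.257191
  y ← -1.145101 + (0.38/2)·(2.502964 + 1.257191) = -0.430671
t=0.760000, y=-0.430671:
  k1 = f(0.760000, -0.430671) = 1.524659
  k2 = f(1.140000, 0.148699) = 0.698970
  y ← -0.430671 + (0.38/2)·(1.524659 + 0.698970) = -0.008182
y(1.14) ≈ -0.0082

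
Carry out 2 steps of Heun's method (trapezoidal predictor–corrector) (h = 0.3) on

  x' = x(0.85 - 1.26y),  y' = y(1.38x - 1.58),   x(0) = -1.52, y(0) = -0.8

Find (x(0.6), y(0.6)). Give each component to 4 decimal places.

-2.9669, -0.2717

Heun on (x,y): k1 = f(t_n, state_n); k2 = f(t_n + h, state_n + h·k1); state_{n+1} = state_n + (h/2)·(k1 + k2).
0.000000: (-1.520000, -0.800000)
  k1 = (-2.824160, 2.942080)
  predictor → (-2.367248, 0.082624)
  k2 = (-1.765716, -0.400462)
  → (-2.208481, -0.418757)
0.300000: (-2.208481, -0.418757)
  k1 = (-3.042479, 1.937885)
  predictor → (-3.121225, 0.162608)
  k2 = (-2.013545, -0.957322)
  → (-2.966885, -0.271673)
(x(0.6), y(0.6)) ≈ (-2.9669, -0.2717)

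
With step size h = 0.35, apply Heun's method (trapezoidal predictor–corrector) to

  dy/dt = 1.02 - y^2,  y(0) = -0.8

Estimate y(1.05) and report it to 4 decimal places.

Heun: k1 = f(t_n, y_n); k2 = f(t_n + h, y_n + h·k1); y_{n+1} = y_n + (h/2)·(k1 + k2).
t=0.000000, y=-0.800000:
  k1 = f(0.000000, -0.800000) = 0.380000
  k2 = f(0.350000, -0.667000) = 0.575111
  y ← -0.800000 + (0.35/2)·(0.380000 + 0.575111) = -0.632856
t=0.350000, y=-0.632856:
  k1 = f(0.350000, -0.632856) = 0.619494
  k2 = f(0.700000, -0.416033) = 0.846917
  y ← -0.632856 + (0.35/2)·(0.619494 + 0.846917) = -0.376234
t=0.700000, y=-0.376234:
  k1 = f(0.700000, -0.376234) = 0.878448
  k2 = f(1.050000, -0.068777) = 1.015270
  y ← -0.376234 + (0.35/2)·(0.878448 + 1.015270) = -0.044833
y(1.05) ≈ -0.0448

-0.0448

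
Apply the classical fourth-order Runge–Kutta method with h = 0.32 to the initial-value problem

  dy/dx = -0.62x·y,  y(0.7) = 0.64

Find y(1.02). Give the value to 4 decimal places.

0.5396

RK4: k1 = f(x_n, y_n); k2 = f(x_n + h/2, y_n + (h/2)·k1); k3 = f(x_n + h/2, y_n + (h/2)·k2); k4 = f(x_n + h, y_n + h·k3); y_{n+1} = y_n + (h/6)·(k1 + 2k2 + 2k3 + k4).
x=0.700000, y=0.640000:
  k1 = f(0.700000, 0.640000) = -0.277760
  k2 = f(0.860000, 0.595558) = -0.317552
  k3 = f(0.860000, 0.589192) = -0.314157
  k4 = f(1.020000, 0.539470) = -0.341161
  y ← 0.640000 + (0.32/6)·(k1 + 2k2 + 2k3 + k4) = 0.539609
y(1.02) ≈ 0.5396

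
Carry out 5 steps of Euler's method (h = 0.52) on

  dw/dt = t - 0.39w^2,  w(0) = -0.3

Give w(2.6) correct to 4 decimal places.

2.0086

Euler: w_{n+1} = w_n + h·f(t_n, w_n).
t=0.000000, w=-0.300000: f=-0.035100 → w ← -0.300000 + 0.52·(-0.035100) = -0.318252
t=0.520000, w=-0.318252: f=0.480499 → w ← -0.318252 + 0.52·0.480499 = -0.068392
t=1.040000, w=-0.068392: f=1.038176 → w ← -0.068392 + 0.52·1.038176 = 0.471459
t=1.560000, w=0.471459: f=1.473313 → w ← 0.471459 + 0.52·1.473313 = 1.237582
t=2.080000, w=1.237582: f=1.482673 → w ← 1.237582 + 0.52·1.482673 = 2.008572
w(2.6) ≈ 2.0086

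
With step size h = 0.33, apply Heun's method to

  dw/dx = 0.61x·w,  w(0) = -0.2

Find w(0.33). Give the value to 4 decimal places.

-0.2066

Heun: k1 = f(x_n, w_n); k2 = f(x_n + h, w_n + h·k1); w_{n+1} = w_n + (h/2)·(k1 + k2).
x=0.000000, w=-0.200000:
  k1 = f(0.000000, -0.200000) = 0.000000
  k2 = f(0.330000, -0.200000) = -0.040260
  w ← -0.200000 + (0.33/2)·(0.000000 + (-0.040260)) = -0.206643
w(0.33) ≈ -0.2066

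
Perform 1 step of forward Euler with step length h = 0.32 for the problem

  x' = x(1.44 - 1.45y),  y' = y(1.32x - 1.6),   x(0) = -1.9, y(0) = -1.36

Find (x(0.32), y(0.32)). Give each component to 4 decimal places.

Euler on (x,y): x_{n+1} = x_n + h·x', y_{n+1} = y_n + h·y'.
0.000000: (-1.900000, -1.360000); f=(-6.482800, 5.586880) → (-3.974496, 0.427802)
(x(0.32), y(0.32)) ≈ (-3.9745, 0.4278)

-3.9745, 0.4278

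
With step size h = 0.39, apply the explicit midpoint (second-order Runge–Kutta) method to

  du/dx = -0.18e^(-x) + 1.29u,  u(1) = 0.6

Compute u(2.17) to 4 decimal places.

2.4798

Midpoint: k1 = f(x_n, u_n); k2 = f(x_n + h/2, u_n + (h/2)·k1); u_{n+1} = u_n + h·k2.
x=1.000000, u=0.600000:
  k1 = f(1.000000, 0.600000) = 0.707782
  k2 = f(1.195000, 0.738017) = 0.897556
  u ← 0.600000 + 0.39·0.897556 = 0.950047
x=1.390000, u=0.950047:
  k1 = f(1.390000, 0.950047) = 1.180727
  k2 = f(1.585000, 1.180288) = 1.485682
  u ← 0.950047 + 0.39·1.485682 = 1.529463
x=1.780000, u=1.529463:
  k1 = f(1.780000, 1.529463) = 1.942652
  k2 = f(1.975000, 1.908280) = 2.436704
  u ← 1.529463 + 0.39·2.436704 = 2.479777
u(2.17) ≈ 2.4798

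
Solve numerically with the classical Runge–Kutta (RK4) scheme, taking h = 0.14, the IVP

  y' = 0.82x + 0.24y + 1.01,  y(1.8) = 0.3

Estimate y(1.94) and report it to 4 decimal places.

RK4: k1 = f(x_n, y_n); k2 = f(x_n + h/2, y_n + (h/2)·k1); k3 = f(x_n + h/2, y_n + (h/2)·k2); k4 = f(x_n + h, y_n + h·k3); y_{n+1} = y_n + (h/6)·(k1 + 2k2 + 2k3 + k4).
x=1.800000, y=0.300000:
  k1 = f(1.800000, 0.300000) = 2.558000
  k2 = f(1.870000, 0.479060) = 2.658374
  k3 = f(1.870000, 0.486086) = 2.660061
  k4 = f(1.940000, 0.672408) = 2.762178
  y ← 0.300000 + (0.14/6)·(k1 + 2k2 + 2k3 + k4) = 0.672331
y(1.94) ≈ 0.6723

0.6723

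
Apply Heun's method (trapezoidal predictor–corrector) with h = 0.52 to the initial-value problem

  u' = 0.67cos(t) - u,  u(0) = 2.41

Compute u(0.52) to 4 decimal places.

1.7174

Heun: k1 = f(t_n, u_n); k2 = f(t_n + h, u_n + h·k1); u_{n+1} = u_n + (h/2)·(k1 + k2).
t=0.000000, u=2.410000:
  k1 = f(0.000000, 2.410000) = -1.740000
  k2 = f(0.520000, 1.505200) = -0.923761
  u ← 2.410000 + (0.52/2)·(-1.740000 + (-0.923761)) = 1.717422
u(0.52) ≈ 1.7174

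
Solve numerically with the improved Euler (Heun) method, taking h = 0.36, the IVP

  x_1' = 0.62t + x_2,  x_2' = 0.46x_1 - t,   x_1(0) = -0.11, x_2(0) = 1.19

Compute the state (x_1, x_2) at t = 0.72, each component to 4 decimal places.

Heun on (x_1,x_2): k1 = f(t_n, state_n); k2 = f(t_n + h, state_n + h·k1); state_{n+1} = state_n + (h/2)·(k1 + k2).
0.000000: (-0.110000, 1.190000)
  k1 = (1.190000, -0.050600)
  predictor → (0.318400, 1.171784)
  k2 = (1.394984, -0.213536)
  → (0.355297, 1.142456)
0.360000: (0.355297, 1.142456)
  k1 = (1.365656, -0.196563)
  predictor → (0.846933, 1.071693)
  k2 = (1.518093, -0.330411)
  → (0.874372, 1.047600)
(x_1(0.72), x_2(0.72)) ≈ (0.8744, 1.0476)

0.8744, 1.0476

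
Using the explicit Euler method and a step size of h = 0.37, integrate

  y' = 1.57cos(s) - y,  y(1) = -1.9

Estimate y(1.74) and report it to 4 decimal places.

Euler: y_{n+1} = y_n + h·f(s_n, y_n).
s=1.000000, y=-1.900000: f=2.748275 → y ← -1.900000 + 0.37·2.748275 = -0.883138
s=1.370000, y=-0.883138: f=1.196274 → y ← -0.883138 + 0.37·1.196274 = -0.440517
y(1.74) ≈ -0.4405

-0.4405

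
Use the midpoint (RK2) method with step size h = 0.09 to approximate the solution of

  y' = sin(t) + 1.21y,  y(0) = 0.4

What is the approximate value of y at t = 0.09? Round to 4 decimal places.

Midpoint: k1 = f(t_n, y_n); k2 = f(t_n + h/2, y_n + (h/2)·k1); y_{n+1} = y_n + h·k2.
t=0.000000, y=0.400000:
  k1 = f(0.000000, 0.400000) = 0.484000
  k2 = f(0.045000, 0.421780) = 0.555339
  y ← 0.400000 + 0.09·0.555339 = 0.449980
y(0.09) ≈ 0.4500

0.4500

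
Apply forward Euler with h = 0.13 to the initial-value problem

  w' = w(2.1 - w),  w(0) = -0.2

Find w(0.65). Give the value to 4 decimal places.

Euler: w_{n+1} = w_n + h·f(t_n, w_n).
t=0.000000, w=-0.200000: f=-0.460000 → w ← -0.200000 + 0.13·(-0.460000) = -0.259800
t=0.130000, w=-0.259800: f=-0.613076 → w ← -0.259800 + 0.13·(-0.613076) = -0.339500
t=0.260000, w=-0.339500: f=-0.828210 → w ← -0.339500 + 0.13·(-0.828210) = -0.447167
t=0.390000, w=-0.447167: f=-1.139010 → w ← -0.447167 + 0.13·(-1.139010) = -0.595238
t=0.520000, w=-0.595238: f=-1.604309 → w ← -0.595238 + 0.13·(-1.604309) = -0.803799
w(0.65) ≈ -0.8038

-0.8038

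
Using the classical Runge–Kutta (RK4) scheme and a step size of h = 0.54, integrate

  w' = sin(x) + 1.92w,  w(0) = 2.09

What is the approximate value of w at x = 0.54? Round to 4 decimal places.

6.0741

RK4: k1 = f(x_n, w_n); k2 = f(x_n + h/2, w_n + (h/2)·k1); k3 = f(x_n + h/2, w_n + (h/2)·k2); k4 = f(x_n + h, w_n + h·k3); w_{n+1} = w_n + (h/6)·(k1 + 2k2 + 2k3 + k4).
x=0.000000, w=2.090000:
  k1 = f(0.000000, 2.090000) = 4.012800
  k2 = f(0.270000, 3.173456) = 6.359767
  k3 = f(0.270000, 3.807137) = 7.576435
  k4 = f(0.540000, 6.181275) = 12.382183
  w ← 2.090000 + (0.54/6)·(k1 + 2k2 + 2k3 + k4) = 6.074065
w(0.54) ≈ 6.0741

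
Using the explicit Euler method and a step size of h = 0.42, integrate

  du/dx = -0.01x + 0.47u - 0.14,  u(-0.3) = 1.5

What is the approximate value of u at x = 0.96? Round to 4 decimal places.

2.3606

Euler: u_{n+1} = u_n + h·f(x_n, u_n).
x=-0.300000, u=1.500000: f=0.568000 → u ← 1.500000 + 0.42·0.568000 = 1.738560
x=0.120000, u=1.738560: f=0.675923 → u ← 1.738560 + 0.42·0.675923 = 2.022448
x=0.540000, u=2.022448: f=0.805150 → u ← 2.022448 + 0.42·0.805150 = 2.360611
u(0.96) ≈ 2.3606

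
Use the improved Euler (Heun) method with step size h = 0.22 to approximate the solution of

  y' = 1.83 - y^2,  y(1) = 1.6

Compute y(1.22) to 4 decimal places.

1.4931

Heun: k1 = f(x_n, y_n); k2 = f(x_n + h, y_n + h·k1); y_{n+1} = y_n + (h/2)·(k1 + k2).
x=1.000000, y=1.600000:
  k1 = f(1.000000, 1.600000) = -0.730000
  k2 = f(1.220000, 1.439400) = -0.241872
  y ← 1.600000 + (0.22/2)·(-0.730000 + (-0.241872)) = 1.493094
y(1.22) ≈ 1.4931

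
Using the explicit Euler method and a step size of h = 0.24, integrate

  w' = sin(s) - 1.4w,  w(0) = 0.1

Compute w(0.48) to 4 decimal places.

Euler: w_{n+1} = w_n + h·f(s_n, w_n).
s=0.000000, w=0.100000: f=-0.140000 → w ← 0.100000 + 0.24·(-0.140000) = 0.066400
s=0.240000, w=0.066400: f=0.144743 → w ← 0.066400 + 0.24·0.144743 = 0.101138
w(0.48) ≈ 0.1011

0.1011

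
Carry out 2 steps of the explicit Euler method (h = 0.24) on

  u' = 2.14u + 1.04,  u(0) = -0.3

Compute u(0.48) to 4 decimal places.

Euler: u_{n+1} = u_n + h·f(s_n, u_n).
s=0.000000, u=-0.300000: f=0.398000 → u ← -0.300000 + 0.24·0.398000 = -0.204480
s=0.240000, u=-0.204480: f=0.602413 → u ← -0.204480 + 0.24·0.602413 = -0.059901
u(0.48) ≈ -0.0599

-0.0599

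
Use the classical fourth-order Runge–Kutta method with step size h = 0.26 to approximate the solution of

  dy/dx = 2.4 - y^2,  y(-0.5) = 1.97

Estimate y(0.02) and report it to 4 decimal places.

RK4: k1 = f(x_n, y_n); k2 = f(x_n + h/2, y_n + (h/2)·k1); k3 = f(x_n + h/2, y_n + (h/2)·k2); k4 = f(x_n + h, y_n + h·k3); y_{n+1} = y_n + (h/6)·(k1 + 2k2 + 2k3 + k4).
x=-0.500000, y=1.970000:
  k1 = f(-0.500000, 1.970000) = -1.480900
  k2 = f(-0.370000, 1.777483) = -0.759446
  k3 = f(-0.370000, 1.871272) = -1.101659
  k4 = f(-0.240000, 1.683569) = -0.434403
  y ← 1.970000 + (0.26/6)·(k1 + 2k2 + 2k3 + k4) = 1.725708
x=-0.240000, y=1.725708:
  k1 = f(-0.240000, 1.725708) = -0.578067
  k2 = f(-0.110000, 1.650559) = -0.324345
  k3 = f(-0.110000, 1.683543) = -0.434317
  k4 = f(0.020000, 1.612785) = -0.201077
  y ← 1.725708 + (0.26/6)·(k1 + 2k2 + 2k3 + k4) = 1.626194
y(0.02) ≈ 1.6262

1.6262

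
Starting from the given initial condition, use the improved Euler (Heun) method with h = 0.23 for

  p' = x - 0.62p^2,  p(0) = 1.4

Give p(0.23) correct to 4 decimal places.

1.1972

Heun: k1 = f(x_n, p_n); k2 = f(x_n + h, p_n + h·k1); p_{n+1} = p_n + (h/2)·(k1 + k2).
x=0.000000, p=1.400000:
  k1 = f(0.000000, 1.400000) = -1.215200
  k2 = f(0.230000, 1.120504) = -0.548428
  p ← 1.400000 + (0.23/2)·(-1.215200 + (-0.548428)) = 1.197183
p(0.23) ≈ 1.1972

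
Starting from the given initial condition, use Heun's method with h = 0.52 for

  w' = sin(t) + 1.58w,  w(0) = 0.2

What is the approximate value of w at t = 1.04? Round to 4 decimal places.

Heun: k1 = f(t_n, w_n); k2 = f(t_n + h, w_n + h·k1); w_{n+1} = w_n + (h/2)·(k1 + k2).
t=0.000000, w=0.200000:
  k1 = f(0.000000, 0.200000) = 0.316000
  k2 = f(0.520000, 0.364320) = 1.072506
  w ← 0.200000 + (0.52/2)·(0.316000 + 1.072506) = 0.561011
t=0.520000, w=0.561011:
  k1 = f(0.520000, 0.561011) = 1.383278
  k2 = f(1.040000, 1.280316) = 2.885304
  w ← 0.561011 + (0.52/2)·(1.383278 + 2.885304) = 1.670843
w(1.04) ≈ 1.6708

1.6708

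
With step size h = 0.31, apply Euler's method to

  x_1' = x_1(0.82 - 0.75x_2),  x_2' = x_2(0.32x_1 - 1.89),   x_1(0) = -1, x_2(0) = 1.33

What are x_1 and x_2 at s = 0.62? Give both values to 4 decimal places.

Euler on (x_1,x_2): x_1_{n+1} = x_1_n + h·x_1', x_2_{n+1} = x_2_n + h·x_2'.
0.000000: (-1.000000, 1.330000); f=(0.177500, -2.939300) → (-0.944975, 0.418817)
0.310000: (-0.944975, 0.418817); f=(-0.478051, -0.918211) → (-1.093171, 0.134172)
(x_1(0.62), x_2(0.62)) ≈ (-1.0932, 0.1342)

-1.0932, 0.1342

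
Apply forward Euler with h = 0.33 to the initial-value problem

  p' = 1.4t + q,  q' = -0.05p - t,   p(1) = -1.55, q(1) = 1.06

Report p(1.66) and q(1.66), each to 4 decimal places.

Euler on (p,q): p_{n+1} = p_n + h·p', q_{n+1} = q_n + h·q'.
1.000000: (-1.550000, 1.060000); f=(2.460000, -0.922500) → (-0.738200, 0.755575)
1.330000: (-0.738200, 0.755575); f=(2.617575, -1.293090) → (0.125600, 0.328855)
(p(1.66), q(1.66)) ≈ (0.1256, 0.3289)

0.1256, 0.3289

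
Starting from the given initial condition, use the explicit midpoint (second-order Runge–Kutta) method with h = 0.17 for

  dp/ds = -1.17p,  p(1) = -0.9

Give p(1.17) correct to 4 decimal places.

Midpoint: k1 = f(s_n, p_n); k2 = f(s_n + h/2, p_n + (h/2)·k1); p_{n+1} = p_n + h·k2.
s=1.000000, p=-0.900000:
  k1 = f(1.000000, -0.900000) = 1.053000
  k2 = f(1.085000, -0.810495) = 0.948279
  p ← -0.900000 + 0.17·0.948279 = -0.738793
p(1.17) ≈ -0.7388

-0.7388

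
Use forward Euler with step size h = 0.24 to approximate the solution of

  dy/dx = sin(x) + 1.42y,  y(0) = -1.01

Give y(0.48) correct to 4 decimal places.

Euler: y_{n+1} = y_n + h·f(x_n, y_n).
x=0.000000, y=-1.010000: f=-1.434200 → y ← -1.010000 + 0.24·(-1.434200) = -1.354208
x=0.240000, y=-1.354208: f=-1.685273 → y ← -1.354208 + 0.24·(-1.685273) = -1.758673
y(0.48) ≈ -1.7587

-1.7587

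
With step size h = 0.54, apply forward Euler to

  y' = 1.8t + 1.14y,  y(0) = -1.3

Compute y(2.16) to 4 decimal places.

Euler: y_{n+1} = y_n + h·f(t_n, y_n).
t=0.000000, y=-1.300000: f=-1.482000 → y ← -1.300000 + 0.54·(-1.482000) = -2.100280
t=0.540000, y=-2.100280: f=-1.422319 → y ← -2.100280 + 0.54·(-1.422319) = -2.868332
t=1.080000, y=-2.868332: f=-1.325899 → y ← -2.868332 + 0.54·(-1.325899) = -3.584318
t=1.620000, y=-3.584318: f=-1.170122 → y ← -3.584318 + 0.54·(-1.170122) = -4.216184
y(2.16) ≈ -4.2162

-4.2162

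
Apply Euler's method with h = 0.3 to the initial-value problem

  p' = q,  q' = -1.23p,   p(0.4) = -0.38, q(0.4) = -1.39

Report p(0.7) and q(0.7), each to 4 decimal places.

Euler on (p,q): p_{n+1} = p_n + h·p', q_{n+1} = q_n + h·q'.
0.400000: (-0.380000, -1.390000); f=(-1.390000, 0.467400) → (-0.797000, -1.249780)
(p(0.7), q(0.7)) ≈ (-0.7970, -1.2498)

-0.7970, -1.2498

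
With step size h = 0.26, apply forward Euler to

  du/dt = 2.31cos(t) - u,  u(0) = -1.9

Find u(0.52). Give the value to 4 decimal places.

Euler: u_{n+1} = u_n + h·f(t_n, u_n).
t=0.000000, u=-1.900000: f=4.210000 → u ← -1.900000 + 0.26·4.210000 = -0.805400
t=0.260000, u=-0.805400: f=3.037761 → u ← -0.805400 + 0.26·3.037761 = -0.015582
u(0.52) ≈ -0.0156

-0.0156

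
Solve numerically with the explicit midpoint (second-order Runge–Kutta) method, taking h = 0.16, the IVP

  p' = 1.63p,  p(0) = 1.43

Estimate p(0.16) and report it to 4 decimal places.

1.8516

Midpoint: k1 = f(t_n, p_n); k2 = f(t_n + h/2, p_n + (h/2)·k1); p_{n+1} = p_n + h·k2.
t=0.000000, p=1.430000:
  k1 = f(0.000000, 1.430000) = 2.330900
  k2 = f(0.080000, 1.616472) = 2.634849
  p ← 1.430000 + 0.16·2.634849 = 1.851576
p(0.16) ≈ 1.8516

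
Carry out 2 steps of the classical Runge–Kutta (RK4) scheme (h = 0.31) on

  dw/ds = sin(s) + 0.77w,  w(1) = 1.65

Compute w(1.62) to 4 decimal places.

3.4100

RK4: k1 = f(s_n, w_n); k2 = f(s_n + h/2, w_n + (h/2)·k1); k3 = f(s_n + h/2, w_n + (h/2)·k2); k4 = f(s_n + h, w_n + h·k3); w_{n+1} = w_n + (h/6)·(k1 + 2k2 + 2k3 + k4).
s=1.000000, w=1.650000:
  k1 = f(1.000000, 1.650000) = 2.111971
  k2 = f(1.155000, 1.977356) = 2.437359
  k3 = f(1.155000, 2.027791) = 2.476194
  k4 = f(1.310000, 2.417620) = 2.827752
  w ← 1.650000 + (0.31/6)·(k1 + 2k2 + 2k3 + k4) = 2.412953
s=1.310000, w=2.412953:
  k1 = f(1.310000, 2.412953) = 2.824159
  k2 = f(1.465000, 2.850697) = 3.189446
  k3 = f(1.465000, 2.907317) = 3.233043
  k4 = f(1.620000, 3.415196) = 3.628491
  w ← 2.412953 + (0.31/6)·(k1 + 2k2 + 2k3 + k4) = 3.409997
w(1.62) ≈ 3.4100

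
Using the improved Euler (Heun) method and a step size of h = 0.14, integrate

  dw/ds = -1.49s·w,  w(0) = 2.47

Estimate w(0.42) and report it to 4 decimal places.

Heun: k1 = f(s_n, w_n); k2 = f(s_n + h, w_n + h·k1); w_{n+1} = w_n + (h/2)·(k1 + k2).
s=0.000000, w=2.470000:
  k1 = f(0.000000, 2.470000) = 0.000000
  k2 = f(0.140000, 2.470000) = -0.515242
  w ← 2.470000 + (0.14/2)·(0.000000 + (-0.515242)) = 2.433933
s=0.140000, w=2.433933:
  k1 = f(0.140000, 2.433933) = -0.507718
  k2 = f(0.280000, 2.362852) = -0.985782
  w ← 2.433933 + (0.14/2)·(-0.507718 + (-0.985782)) = 2.329388
s=0.280000, w=2.329388:
  k1 = f(0.280000, 2.329388) = -0.971821
  k2 = f(0.420000, 2.193333) = -1.372588
  w ← 2.329388 + (0.14/2)·(-0.971821 + (-1.372588)) = 2.165279
w(0.42) ≈ 2.1653

2.1653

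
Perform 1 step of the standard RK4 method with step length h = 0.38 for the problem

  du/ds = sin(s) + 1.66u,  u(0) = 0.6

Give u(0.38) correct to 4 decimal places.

RK4: k1 = f(s_n, u_n); k2 = f(s_n + h/2, u_n + (h/2)·k1); k3 = f(s_n + h/2, u_n + (h/2)·k2); k4 = f(s_n + h, u_n + h·k3); u_{n+1} = u_n + (h/6)·(k1 + 2k2 + 2k3 + k4).
s=0.000000, u=0.600000:
  k1 = f(0.000000, 0.600000) = 0.996000
  k2 = f(0.190000, 0.789240) = 1.498997
  k3 = f(0.190000, 0.884809) = 1.657643
  k4 = f(0.380000, 1.229904) = 2.412561
  u ← 0.600000 + (0.38/6)·(k1 + 2k2 + 2k3 + k4) = 1.215717
u(0.38) ≈ 1.2157

1.2157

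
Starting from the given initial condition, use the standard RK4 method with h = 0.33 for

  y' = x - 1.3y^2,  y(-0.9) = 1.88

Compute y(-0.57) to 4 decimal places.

0.8776

RK4: k1 = f(x_n, y_n); k2 = f(x_n + h/2, y_n + (h/2)·k1); k3 = f(x_n + h/2, y_n + (h/2)·k2); k4 = f(x_n + h, y_n + h·k3); y_{n+1} = y_n + (h/6)·(k1 + 2k2 + 2k3 + k4).
x=-0.900000, y=1.880000:
  k1 = f(-0.900000, 1.880000) = -5.494720
  k2 = f(-0.735000, 0.973371) = -1.966687
  k3 = f(-0.735000, 1.555497) = -3.880441
  k4 = f(-0.570000, 0.599455) = -1.037149
  y ← 1.880000 + (0.33/6)·(k1 + 2k2 + 2k3 + k4) = 0.877563
y(-0.57) ≈ 0.8776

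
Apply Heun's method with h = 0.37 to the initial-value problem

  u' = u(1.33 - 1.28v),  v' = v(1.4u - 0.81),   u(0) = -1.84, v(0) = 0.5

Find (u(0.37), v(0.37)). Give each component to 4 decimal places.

Heun on (u,v): k1 = f(s_n, state_n); k2 = f(s_n + h, state_n + h·k1); state_{n+1} = state_n + (h/2)·(k1 + k2).
0.000000: (-1.840000, 0.500000)
  k1 = (-1.269600, -1.693000)
  predictor → (-2.309752, -0.126410)
  k2 = (-3.445699, 0.511158)
  → (-2.712330, 0.281359)
(u(0.37), v(0.37)) ≈ (-2.7123, 0.2814)

-2.7123, 0.2814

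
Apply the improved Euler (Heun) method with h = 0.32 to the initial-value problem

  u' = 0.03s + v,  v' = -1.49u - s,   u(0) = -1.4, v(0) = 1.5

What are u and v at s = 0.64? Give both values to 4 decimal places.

Heun on (u,v): k1 = f(s_n, state_n); k2 = f(s_n + h, state_n + h·k1); state_{n+1} = state_n + (h/2)·(k1 + k2).
0.000000: (-1.400000, 1.500000)
  k1 = (1.500000, 2.086000)
  predictor → (-0.920000, 2.167520)
  k2 = (2.177120, 1.050800)
  → (-0.811661, 2.001888)
0.320000: (-0.811661, 2.001888)
  k1 = (2.011488, 0.889375)
  predictor → (-0.167985, 2.286488)
  k2 = (2.305688, -0.389703)
  → (-0.120913, 2.081835)
(u(0.64), v(0.64)) ≈ (-0.1209, 2.0818)

-0.1209, 2.0818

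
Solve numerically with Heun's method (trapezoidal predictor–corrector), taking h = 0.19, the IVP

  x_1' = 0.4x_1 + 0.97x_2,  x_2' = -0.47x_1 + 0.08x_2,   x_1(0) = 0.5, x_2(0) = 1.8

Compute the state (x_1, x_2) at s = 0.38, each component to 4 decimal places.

Heun on (x_1,x_2): k1 = f(s_n, state_n); k2 = f(s_n + h, state_n + h·k1); state_{n+1} = state_n + (h/2)·(k1 + k2).
0.000000: (0.500000, 1.800000)
  k1 = (1.946000, -0.091000)
  predictor → (0.869740, 1.782710)
  k2 = (2.077125, -0.266161)
  → (0.882197, 1.766070)
0.190000: (0.882197, 1.766070)
  k1 = (2.065966, -0.273347)
  predictor → (1.274730, 1.714134)
  k2 = (2.172602, -0.461993)
  → (1.284861, 1.696212)
(x_1(0.38), x_2(0.38)) ≈ (1.2849, 1.6962)

1.2849, 1.6962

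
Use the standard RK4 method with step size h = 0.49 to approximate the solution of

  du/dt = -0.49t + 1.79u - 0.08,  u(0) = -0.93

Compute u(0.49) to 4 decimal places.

RK4: k1 = f(t_n, u_n); k2 = f(t_n + h/2, u_n + (h/2)·k1); k3 = f(t_n + h/2, u_n + (h/2)·k2); k4 = f(t_n + h, u_n + h·k3); u_{n+1} = u_n + (h/6)·(k1 + 2k2 + 2k3 + k4).
t=0.000000, u=-0.930000:
  k1 = f(0.000000, -0.930000) = -1.744700
  k2 = f(0.245000, -1.357452) = -2.629888
  k3 = f(0.245000, -1.574323) = -3.018087
  k4 = f(0.490000, -2.408863) = -4.631965
  u ← -0.930000 + (0.49/6)·(k1 + 2k2 + 2k3 + k4) = -2.373264
u(0.49) ≈ -2.3733

-2.3733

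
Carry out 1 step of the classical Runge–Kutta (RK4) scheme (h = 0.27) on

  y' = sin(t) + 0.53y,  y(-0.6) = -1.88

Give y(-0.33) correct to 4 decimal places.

RK4: k1 = f(t_n, y_n); k2 = f(t_n + h/2, y_n + (h/2)·k1); k3 = f(t_n + h/2, y_n + (h/2)·k2); k4 = f(t_n + h, y_n + h·k3); y_{n+1} = y_n + (h/6)·(k1 + 2k2 + 2k3 + k4).
t=-0.600000, y=-1.880000:
  k1 = f(-0.600000, -1.880000) = -1.561042
  k2 = f(-0.465000, -2.090741) = -1.556515
  k3 = f(-0.465000, -2.090130) = -1.556191
  k4 = f(-0.330000, -2.300172) = -1.543134
  y ← -1.880000 + (0.27/6)·(k1 + 2k2 + 2k3 + k4) = -2.299832
y(-0.33) ≈ -2.2998

-2.2998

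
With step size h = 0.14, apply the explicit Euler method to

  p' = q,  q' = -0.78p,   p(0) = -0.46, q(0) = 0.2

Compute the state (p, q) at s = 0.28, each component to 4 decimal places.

-0.3970, 0.2974

Euler on (p,q): p_{n+1} = p_n + h·p', q_{n+1} = q_n + h·q'.
0.000000: (-0.460000, 0.200000); f=(0.200000, 0.358800) → (-0.432000, 0.250232)
0.140000: (-0.432000, 0.250232); f=(0.250232, 0.336960) → (-0.396968, 0.297406)
(p(0.28), q(0.28)) ≈ (-0.3970, 0.2974)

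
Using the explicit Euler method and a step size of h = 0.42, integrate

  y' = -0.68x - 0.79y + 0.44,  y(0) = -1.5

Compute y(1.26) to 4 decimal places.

-0.3768

Euler: y_{n+1} = y_n + h·f(x_n, y_n).
x=0.000000, y=-1.500000: f=1.625000 → y ← -1.500000 + 0.42·1.625000 = -0.817500
x=0.420000, y=-0.817500: f=0.800225 → y ← -0.817500 + 0.42·0.800225 = -0.481406
x=0.840000, y=-0.481406: f=0.249110 → y ← -0.481406 + 0.42·0.249110 = -0.376779
y(1.26) ≈ -0.3768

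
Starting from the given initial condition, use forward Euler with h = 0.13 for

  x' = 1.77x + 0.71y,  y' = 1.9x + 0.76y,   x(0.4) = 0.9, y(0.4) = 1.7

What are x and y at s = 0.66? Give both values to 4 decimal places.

1.7478, 2.6090

Euler on (x,y): x_{n+1} = x_n + h·x', y_{n+1} = y_n + h·y'.
0.400000: (0.900000, 1.700000); f=(2.800000, 3.002000) → (1.264000, 2.090260)
0.530000: (1.264000, 2.090260); f=(3.721365, 3.990198) → (1.747777, 2.608986)
(x(0.66), y(0.66)) ≈ (1.7478, 2.6090)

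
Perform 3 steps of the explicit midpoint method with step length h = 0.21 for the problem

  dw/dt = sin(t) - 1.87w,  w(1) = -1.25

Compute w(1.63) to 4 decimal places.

-0.0474

Midpoint: k1 = f(t_n, w_n); k2 = f(t_n + h/2, w_n + (h/2)·k1); w_{n+1} = w_n + h·k2.
t=1.000000, w=-1.250000:
  k1 = f(1.000000, -1.250000) = 3.178971
  k2 = f(1.105000, -0.916208) = 2.606773
  w ← -1.250000 + 0.21·2.606773 = -0.702578
t=1.210000, w=-0.702578:
  k1 = f(1.210000, -0.702578) = 2.249436
  k2 = f(1.315000, -0.466387) = 1.839605
  w ← -0.702578 + 0.21·1.839605 = -0.316260
t=1.420000, w=-0.316260:
  k1 = f(1.420000, -0.316260) = 1.580059
  k2 = f(1.525000, -0.150354) = 1.280114
  w ← -0.316260 + 0.21·1.280114 = -0.047437
w(1.63) ≈ -0.0474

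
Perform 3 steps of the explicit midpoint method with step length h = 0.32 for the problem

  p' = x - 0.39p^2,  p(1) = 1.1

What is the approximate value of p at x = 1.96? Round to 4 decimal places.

1.7639

Midpoint: k1 = f(x_n, p_n); k2 = f(x_n + h/2, p_n + (h/2)·k1); p_{n+1} = p_n + h·k2.
x=1.000000, p=1.100000:
  k1 = f(1.000000, 1.100000) = 0.528100
  k2 = f(1.160000, 1.184496) = 0.612818
  p ← 1.100000 + 0.32·0.612818 = 1.296102
x=1.320000, p=1.296102:
  k1 = f(1.320000, 1.296102) = 0.664847
  k2 = f(1.480000, 1.402477) = 0.712892
  p ← 1.296102 + 0.32·0.712892 = 1.524227
x=1.640000, p=1.524227:
  k1 = f(1.640000, 1.524227) = 0.733925
  k2 = f(1.800000, 1.641655) = 0.748937
  p ← 1.524227 + 0.32·0.748937 = 1.763887
p(1.96) ≈ 1.7639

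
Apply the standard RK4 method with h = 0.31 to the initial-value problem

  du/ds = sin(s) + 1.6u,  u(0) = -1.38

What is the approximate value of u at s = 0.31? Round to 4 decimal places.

-2.2092

RK4: k1 = f(s_n, u_n); k2 = f(s_n + h/2, u_n + (h/2)·k1); k3 = f(s_n + h/2, u_n + (h/2)·k2); k4 = f(s_n + h, u_n + h·k3); u_{n+1} = u_n + (h/6)·(k1 + 2k2 + 2k3 + k4).
s=0.000000, u=-1.380000:
  k1 = f(0.000000, -1.380000) = -2.208000
  k2 = f(0.155000, -1.722240) = -2.601204
  k3 = f(0.155000, -1.783187) = -2.698718
  k4 = f(0.310000, -2.216603) = -3.241506
  u ← -1.380000 + (0.31/6)·(k1 + 2k2 + 2k3 + k4) = -2.209216
u(0.31) ≈ -2.2092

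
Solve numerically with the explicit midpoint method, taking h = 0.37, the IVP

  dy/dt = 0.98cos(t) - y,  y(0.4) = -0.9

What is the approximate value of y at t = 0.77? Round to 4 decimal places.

-0.3881

Midpoint: k1 = f(t_n, y_n); k2 = f(t_n + h/2, y_n + (h/2)·k1); y_{n+1} = y_n + h·k2.
t=0.400000, y=-0.900000:
  k1 = f(0.400000, -0.900000) = 1.802640
  k2 = f(0.585000, -0.566512) = 1.383549
  y ← -0.900000 + 0.37·1.383549 = -0.388087
y(0.77) ≈ -0.3881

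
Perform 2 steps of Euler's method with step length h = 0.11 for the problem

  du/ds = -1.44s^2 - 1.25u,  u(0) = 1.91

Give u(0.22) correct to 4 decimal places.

1.4189

Euler: u_{n+1} = u_n + h·f(s_n, u_n).
s=0.000000, u=1.910000: f=-2.387500 → u ← 1.910000 + 0.11·(-2.387500) = 1.647375
s=0.110000, u=1.647375: f=-2.076643 → u ← 1.647375 + 0.11·(-2.076643) = 1.418944
u(0.22) ≈ 1.4189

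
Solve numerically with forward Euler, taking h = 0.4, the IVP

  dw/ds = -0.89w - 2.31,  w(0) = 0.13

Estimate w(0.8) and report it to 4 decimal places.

-1.4651

Euler: w_{n+1} = w_n + h·f(s_n, w_n).
s=0.000000, w=0.130000: f=-2.425700 → w ← 0.130000 + 0.4·(-2.425700) = -0.840280
s=0.400000, w=-0.840280: f=-1.562151 → w ← -0.840280 + 0.4·(-1.562151) = -1.465140
w(0.8) ≈ -1.4651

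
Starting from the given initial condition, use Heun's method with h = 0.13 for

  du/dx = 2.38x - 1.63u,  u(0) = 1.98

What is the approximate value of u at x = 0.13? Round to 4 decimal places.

Heun: k1 = f(x_n, u_n); k2 = f(x_n + h, u_n + h·k1); u_{n+1} = u_n + (h/2)·(k1 + k2).
x=0.000000, u=1.980000:
  k1 = f(0.000000, 1.980000) = -3.227400
  k2 = f(0.130000, 1.560438) = -2.234114
  u ← 1.980000 + (0.13/2)·(-3.227400 + (-2.234114)) = 1.625002
u(0.13) ≈ 1.6250

1.6250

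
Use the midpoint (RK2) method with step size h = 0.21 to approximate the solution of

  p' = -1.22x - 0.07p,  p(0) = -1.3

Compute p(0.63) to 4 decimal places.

-1.4829

Midpoint: k1 = f(x_n, p_n); k2 = f(x_n + h/2, p_n + (h/2)·k1); p_{n+1} = p_n + h·k2.
x=0.000000, p=-1.300000:
  k1 = f(0.000000, -1.300000) = 0.091000
  k2 = f(0.105000, -1.290445) = -0.037769
  p ← -1.300000 + 0.21·(-0.037769) = -1.307931
x=0.210000, p=-1.307931:
  k1 = f(0.210000, -1.307931) = -0.164645
  k2 = f(0.315000, -1.325219) = -0.291535
  p ← -1.307931 + 0.21·(-0.291535) = -1.369154
x=0.420000, p=-1.369154:
  k1 = f(0.420000, -1.369154) = -0.416559
  k2 = f(0.525000, -1.412892) = -0.541598
  p ← -1.369154 + 0.21·(-0.541598) = -1.482889
p(0.63) ≈ -1.4829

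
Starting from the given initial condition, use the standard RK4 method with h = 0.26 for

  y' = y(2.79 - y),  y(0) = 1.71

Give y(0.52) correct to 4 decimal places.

RK4: k1 = f(x_n, y_n); k2 = f(x_n + h/2, y_n + (h/2)·k1); k3 = f(x_n + h/2, y_n + (h/2)·k2); k4 = f(x_n + h, y_n + h·k3); y_{n+1} = y_n + (h/6)·(k1 + 2k2 + 2k3 + k4).
x=0.000000, y=1.710000:
  k1 = f(0.000000, 1.710000) = 1.846800
  k2 = f(0.130000, 1.950084) = 1.637907
  k3 = f(0.130000, 1.922928) = 1.667317
  k4 = f(0.260000, 2.143502) = 1.385769
  y ← 1.710000 + (0.26/6)·(k1 + 2k2 + 2k3 + k4) = 2.136531
x=0.260000, y=2.136531:
  k1 = f(0.260000, 2.136531) = 1.396157
  k2 = f(0.390000, 2.318031) = 1.094038
  k3 = f(0.390000, 2.278756) = 1.165001
  k4 = f(0.520000, 2.439431) = 0.855189
  y ← 2.136531 + (0.26/6)·(k1 + 2k2 + 2k3 + k4) = 2.429872
y(0.52) ≈ 2.4299

2.4299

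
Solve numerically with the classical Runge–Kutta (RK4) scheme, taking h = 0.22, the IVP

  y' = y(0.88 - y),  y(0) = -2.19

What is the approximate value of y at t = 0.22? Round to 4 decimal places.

RK4: k1 = f(t_n, y_n); k2 = f(t_n + h/2, y_n + (h/2)·k1); k3 = f(t_n + h/2, y_n + (h/2)·k2); k4 = f(t_n + h, y_n + h·k3); y_{n+1} = y_n + (h/6)·(k1 + 2k2 + 2k3 + k4).
t=0.000000, y=-2.190000:
  k1 = f(0.000000, -2.190000) = -6.723300
  k2 = f(0.110000, -2.929563) = -11.160355
  k3 = f(0.110000, -3.417639) = -14.687779
  k4 = f(0.220000, -5.421311) = -34.161371
  y ← -2.190000 + (0.22/6)·(k1 + 2k2 + 2k3 + k4) = -5.584634
y(0.22) ≈ -5.5846

-5.5846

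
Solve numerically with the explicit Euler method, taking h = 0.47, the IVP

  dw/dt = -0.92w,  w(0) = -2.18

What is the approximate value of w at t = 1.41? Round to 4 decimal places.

-0.3986

Euler: w_{n+1} = w_n + h·f(t_n, w_n).
t=0.000000, w=-2.180000: f=2.005600 → w ← -2.180000 + 0.47·2.005600 = -1.237368
t=0.470000, w=-1.237368: f=1.138379 → w ← -1.237368 + 0.47·1.138379 = -0.702330
t=0.940000, w=-0.702330: f=0.646144 → w ← -0.702330 + 0.47·0.646144 = -0.398643
w(1.41) ≈ -0.3986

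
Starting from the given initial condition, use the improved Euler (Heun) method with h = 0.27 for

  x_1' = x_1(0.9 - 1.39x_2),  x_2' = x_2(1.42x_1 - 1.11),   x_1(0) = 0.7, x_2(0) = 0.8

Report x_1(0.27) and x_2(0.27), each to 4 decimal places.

Heun on (x_1,x_2): k1 = f(s_n, state_n); k2 = f(s_n + h, state_n + h·k1); state_{n+1} = state_n + (h/2)·(k1 + k2).
0.000000: (0.700000, 0.800000)
  k1 = (-0.148400, -0.092800)
  predictor → (0.659932, 0.774944)
  k2 = (-0.116922, -0.133985)
  → (0.664182, 0.769384)
(x_1(0.27), x_2(0.27)) ≈ (0.6642, 0.7694)

0.6642, 0.7694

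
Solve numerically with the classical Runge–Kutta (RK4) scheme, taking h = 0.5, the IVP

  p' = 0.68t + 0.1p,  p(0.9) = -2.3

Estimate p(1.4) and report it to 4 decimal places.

RK4: k1 = f(t_n, p_n); k2 = f(t_n + h/2, p_n + (h/2)·k1); k3 = f(t_n + h/2, p_n + (h/2)·k2); k4 = f(t_n + h, p_n + h·k3); p_{n+1} = p_n + (h/6)·(k1 + 2k2 + 2k3 + k4).
t=0.900000, p=-2.300000:
  k1 = f(0.900000, -2.300000) = 0.382000
  k2 = f(1.150000, -2.204500) = 0.561550
  k3 = f(1.150000, -2.159612) = 0.566039
  k4 = f(1.400000, -2.016981) = 0.750302
  p ← -2.300000 + (0.5/6)·(k1 + 2k2 + 2k3 + k4) = -2.017710
p(1.4) ≈ -2.0177

-2.0177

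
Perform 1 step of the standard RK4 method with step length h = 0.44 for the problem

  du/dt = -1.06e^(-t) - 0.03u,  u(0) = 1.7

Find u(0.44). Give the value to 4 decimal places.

RK4: k1 = f(t_n, u_n); k2 = f(t_n + h/2, u_n + (h/2)·k1); k3 = f(t_n + h/2, u_n + (h/2)·k2); k4 = f(t_n + h, u_n + h·k3); u_{n+1} = u_n + (h/6)·(k1 + 2k2 + 2k3 + k4).
t=0.000000, u=1.700000:
  k1 = f(0.000000, 1.700000) = -1.111000
  k2 = f(0.220000, 1.455580) = -0.894337
  k3 = f(0.220000, 1.503246) = -0.895767
  k4 = f(0.440000, 1.305862) = -0.721854
  u ← 1.700000 + (0.44/6)·(k1 + 2k2 + 2k3 + k4) = 1.303042
u(0.44) ≈ 1.3030

1.3030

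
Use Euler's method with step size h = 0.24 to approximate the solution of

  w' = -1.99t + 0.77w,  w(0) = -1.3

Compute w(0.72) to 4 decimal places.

-2.5272

Euler: w_{n+1} = w_n + h·f(t_n, w_n).
t=0.000000, w=-1.300000: f=-1.001000 → w ← -1.300000 + 0.24·(-1.001000) = -1.540240
t=0.240000, w=-1.540240: f=-1.663585 → w ← -1.540240 + 0.24·(-1.663585) = -1.939500
t=0.480000, w=-1.939500: f=-2.448615 → w ← -1.939500 + 0.24·(-2.448615) = -2.527168
w(0.72) ≈ -2.5272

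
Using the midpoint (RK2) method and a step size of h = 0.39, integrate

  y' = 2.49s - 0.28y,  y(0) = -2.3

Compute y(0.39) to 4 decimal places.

Midpoint: k1 = f(s_n, y_n); k2 = f(s_n + h/2, y_n + (h/2)·k1); y_{n+1} = y_n + h·k2.
s=0.000000, y=-2.300000:
  k1 = f(0.000000, -2.300000) = 0.644000
  k2 = f(0.195000, -2.174420) = 1.094388
  y ← -2.300000 + 0.39·1.094388 = -1.873189
y(0.39) ≈ -1.8732

-1.8732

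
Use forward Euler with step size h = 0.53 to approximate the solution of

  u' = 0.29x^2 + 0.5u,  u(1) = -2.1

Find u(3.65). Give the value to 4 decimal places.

-1.8365

Euler: u_{n+1} = u_n + h·f(x_n, u_n).
x=1.000000, u=-2.100000: f=-0.760000 → u ← -2.100000 + 0.53·(-0.760000) = -2.502800
x=1.530000, u=-2.502800: f=-0.572539 → u ← -2.502800 + 0.53·(-0.572539) = -2.806246
x=2.060000, u=-2.806246: f=-0.172479 → u ← -2.806246 + 0.53·(-0.172479) = -2.897659
x=2.590000, u=-2.897659: f=0.496519 → u ← -2.897659 + 0.53·0.496519 = -2.634504
x=3.120000, u=-2.634504: f=1.505724 → u ← -2.634504 + 0.53·1.505724 = -1.836471
u(3.65) ≈ -1.8365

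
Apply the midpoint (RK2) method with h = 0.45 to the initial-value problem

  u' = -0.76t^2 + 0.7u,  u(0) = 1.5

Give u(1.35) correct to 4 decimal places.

3.0755

Midpoint: k1 = f(t_n, u_n); k2 = f(t_n + h/2, u_n + (h/2)·k1); u_{n+1} = u_n + h·k2.
t=0.000000, u=1.500000:
  k1 = f(0.000000, 1.500000) = 1.050000
  k2 = f(0.225000, 1.736250) = 1.176900
  u ← 1.500000 + 0.45·1.176900 = 2.029605
t=0.450000, u=2.029605:
  k1 = f(0.450000, 2.029605) = 1.266824
  k2 = f(0.675000, 2.314640) = 1.273973
  u ← 2.029605 + 0.45·1.273973 = 2.602893
t=0.900000, u=2.602893:
  k1 = f(0.900000, 2.602893) = 1.206425
  k2 = f(1.125000, 2.874339) = 1.050162
  u ← 2.602893 + 0.45·1.050162 = 3.075466
u(1.35) ≈ 3.0755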